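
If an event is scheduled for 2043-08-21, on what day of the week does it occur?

Friday

Doomsday rule: the anchor day for the 2000s is Tuesday. For year 43: 43÷12 = 3 r 7, and 7÷4 = 1, so 3+7+1 = 11.
Tuesday + 11 ≡ Saturday — that's 2043's doomsday.
In August the doomsday date is Aug 8.
Aug 21 is 13 days after Aug 8; 13 mod 7 = 6, so Saturday + 6 = Friday.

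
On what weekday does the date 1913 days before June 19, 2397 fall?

Jun 19, 2397 is a Thursday.
1913 mod 7 = 2, so 1913 days before a Thursday is Thursday − 2 = Tuesday.

Tuesday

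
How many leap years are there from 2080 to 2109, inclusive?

7

Multiples of 4 in [2080,2109]: 8.
Of those, multiples of 100: 1 (not leap unless ÷400).
Multiples of 400: 0.
Leap years = 8 − 1 + 0 = 7.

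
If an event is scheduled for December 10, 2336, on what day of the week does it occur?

Thursday

Doomsday rule: the anchor day for the 2300s is Wednesday. For year 36: 36÷12 = 3 r 0, and 0÷4 = 0, so 3+0+0 = 3.
Wednesday + 3 ≡ Saturday — that's 2336's doomsday.
In December the doomsday date is Dec 12.
Dec 10 is 2 days before Dec 12; 2 mod 7 = 2, so Saturday − 2 = Thursday.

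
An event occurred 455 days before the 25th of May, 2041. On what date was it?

−365 (one year) → May 25, 2040 (90 left).
−25 → Apr 30, 2040 (end of Apr, 30 days; 65 left).
−30 → Mar 31, 2040 (end of Mar, 31 days; 35 left).
−31 → Feb 29, 2040 (end of Feb, 29 days; 4 left).
−4 → Feb 25, 2040.

February 25, 2040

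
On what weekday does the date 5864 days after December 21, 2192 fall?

First find the weekday of Dec 21, 2192. Doomsday rule: the anchor day for the 2100s is Sunday. For year 92: 92÷12 = 7 r 8, and 8÷4 = 2, so 7+8+2 = 17.
Sunday + 17 ≡ Wednesday — that's 2192's doomsday.
In December the doomsday date is Dec 12.
Dec 21 is 9 days after Dec 12; 9 mod 7 = 2, so Wednesday + 2 = Friday.
5864 mod 7 = 5, so 5864 days after a Friday is Friday + 5 = Wednesday.

Wednesday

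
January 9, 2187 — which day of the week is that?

Tuesday

January 1, 2187 is a Monday.
Jan 1, 2187 → Jan 9, 2187: 8 days.
Total: 8 days.
8 mod 7 = 1, so Monday + 1 = Tuesday.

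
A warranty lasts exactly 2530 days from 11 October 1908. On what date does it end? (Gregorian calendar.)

+365 (one year) → Oct 11, 1909 (2165 left).
+365 (one year) → Oct 11, 1910 (1800 left).
+365 (one year) → Oct 11, 1911 (1435 left).
+366 (one year; includes Feb 29, 1912) → Oct 11, 1912 (1069 left).
+365 (one year) → Oct 11, 1913 (704 left).
+365 (one year) → Oct 11, 1914 (339 left).
Oct has 31 days: +21 → Nov 1, 1914 (318 left).
Nov has 30 days: +30 → Dec 1, 1914 (288 left).
Dec has 31 days: +31 → Jan 1, 1915 (257 left).
Jan has 31 days: +31 → Feb 1, 1915 (226 left).
Feb has 28 days: +28 → Mar 1, 1915 (198 left).
Mar has 31 days: +31 → Apr 1, 1915 (167 left).
Apr has 30 days: +30 → May 1, 1915 (137 left).
May has 31 days: +31 → Jun 1, 1915 (106 left).
Jun has 30 days: +30 → Jul 1, 1915 (76 left).
Jul has 31 days: +31 → Aug 1, 1915 (45 left).
Aug has 31 days: +31 → Sep 1, 1915 (14 left).
+14 → Sep 15, 1915.

September 15, 1915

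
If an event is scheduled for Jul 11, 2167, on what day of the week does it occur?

January 1, 2167 is a Thursday.
Jan 1, 2167 → Feb 1, 2167: 31 days (January has 31).
Feb 1, 2167 → Mar 1, 2167: 28 days (February has 28).
Mar 1, 2167 → Apr 1, 2167: 31 days (March has 31).
Apr 1, 2167 → May 1, 2167: 30 days (April has 30).
May 1, 2167 → Jun 1, 2167: 31 days (May has 31).
Jun 1, 2167 → Jul 1, 2167: 30 days (June has 30).
Jul 1, 2167 → Jul 11, 2167: 10 days.
Total: 191 days.
191 mod 7 = 2, so Thursday + 2 = Saturday.

Saturday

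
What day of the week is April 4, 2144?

Doomsday rule: the anchor day for the 2100s is Sunday. For year 44: 44÷12 = 3 r 8, and 8÷4 = 2, so 3+8+2 = 13.
Sunday + 13 ≡ Saturday — that's 2144's doomsday.
In April the doomsday date is Apr 4.
Apr 4 is the doomsday itself: Saturday.

Saturday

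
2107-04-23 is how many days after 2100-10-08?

2388

Oct 8, 2100 → Oct 8, 2101: 365 days.
Oct 8, 2101 → Oct 8, 2102: 365 days.
Oct 8, 2102 → Oct 8, 2103: 365 days.
Oct 8, 2103 → Oct 8, 2104: 366 days (Feb 29, 2104 is in that span).
Oct 8, 2104 → Oct 8, 2105: 365 days.
Oct 8, 2105 → Oct 8, 2106: 365 days.
Oct 8, 2106 → Nov 8, 2106: 31 days (October has 31).
Nov 8, 2106 → Dec 8, 2106: 30 days (November has 30).
Dec 8, 2106 → Jan 8, 2107: 31 days (December has 31).
Jan 8, 2107 → Feb 8, 2107: 31 days (January has 31).
Feb 8, 2107 → Mar 8, 2107: 28 days (February has 28).
Mar 8, 2107 → Apr 8, 2107: 31 days (March has 31).
Apr 8, 2107 → Apr 23, 2107: 15 days.
Total: 2388 days.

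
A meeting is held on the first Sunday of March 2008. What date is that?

March 1, 2008 is a Saturday.
The first Sunday is therefore March 2 (1 days later).

March 2, 2008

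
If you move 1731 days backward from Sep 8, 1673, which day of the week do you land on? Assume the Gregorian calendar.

Sep 8, 1673 is a Friday.
1731 mod 7 = 2, so 1731 days before a Friday is Friday − 2 = Wednesday.

Wednesday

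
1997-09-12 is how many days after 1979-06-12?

6667

Jun 12, 1979 → Jun 12, 1980: 366 days (Feb 29, 1980 is in that span).
Jun 12, 1980 → Jun 12, 1981: 365 days.
Jun 12, 1981 → Jun 12, 1982: 365 days.
Jun 12, 1982 → Jun 12, 1983: 365 days.
Jun 12, 1983 → Jun 12, 1984: 366 days (Feb 29, 1984 is in that span).
Jun 12, 1984 → Jun 12, 1985: 365 days.
Jun 12, 1985 → Jun 12, 1986: 365 days.
Jun 12, 1986 → Jun 12, 1987: 365 days.
Jun 12, 1987 → Jun 12, 1988: 366 days (Feb 29, 1988 is in that span).
Jun 12, 1988 → Jun 12, 1989: 365 days.
Jun 12, 1989 → Jun 12, 1990: 365 days.
Jun 12, 1990 → Jun 12, 1991: 365 days.
Jun 12, 1991 → Jun 12, 1992: 366 days (Feb 29, 1992 is in that span).
Jun 12, 1992 → Jun 12, 1993: 365 days.
Jun 12, 1993 → Jun 12, 1994: 365 days.
Jun 12, 1994 → Jun 12, 1995: 365 days.
Jun 12, 1995 → Jun 12, 1996: 366 days (Feb 29, 1996 is in that span).
Jun 12, 1996 → Jun 12, 1997: 365 days.
Jun 12, 1997 → Jul 12, 1997: 30 days (June has 30).
Jul 12, 1997 → Aug 12, 1997: 31 days (July has 31).
Aug 12, 1997 → Sep 12, 1997: 31 days.
Total: 6667 days.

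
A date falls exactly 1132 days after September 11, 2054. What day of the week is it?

Wednesday

First find the weekday of Sep 11, 2054. Doomsday rule: the anchor day for the 2000s is Tuesday. For year 54: 54÷12 = 4 r 6, and 6÷4 = 1, so 4+6+1 = 11.
Tuesday + 11 ≡ Saturday — that's 2054's doomsday.
In September the doomsday date is Sep 5.
Sep 11 is 6 days after Sep 5; 6 mod 7 = 6, so Saturday + 6 = Friday.
1132 mod 7 = 5, so 1132 days after a Friday is Friday + 5 = Wednesday.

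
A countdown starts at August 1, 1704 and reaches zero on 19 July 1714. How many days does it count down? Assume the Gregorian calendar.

Aug 1, 1704 → Aug 1, 1705: 365 days.
Aug 1, 1705 → Aug 1, 1706: 365 days.
Aug 1, 1706 → Aug 1, 1707: 365 days.
Aug 1, 1707 → Aug 1, 1708: 366 days (Feb 29, 1708 is in that span).
Aug 1, 1708 → Aug 1, 1709: 365 days.
Aug 1, 1709 → Aug 1, 1710: 365 days.
Aug 1, 1710 → Aug 1, 1711: 365 days.
Aug 1, 1711 → Aug 1, 1712: 366 days (Feb 29, 1712 is in that span).
Aug 1, 1712 → Aug 1, 1713: 365 days.
Aug 1, 1713 → Sep 1, 1713: 31 days (August has 31).
Sep 1, 1713 → Oct 1, 1713: 30 days (September has 30).
Oct 1, 1713 → Nov 1, 1713: 31 days (October has 31).
Nov 1, 1713 → Dec 1, 1713: 30 days (November has 30).
Dec 1, 1713 → Jan 1, 1714: 31 days (December has 31).
Jan 1, 1714 → Feb 1, 1714: 31 days (January has 31).
Feb 1, 1714 → Mar 1, 1714: 28 days (February has 28).
Mar 1, 1714 → Apr 1, 1714: 31 days (March has 31).
Apr 1, 1714 → May 1, 1714: 30 days (April has 30).
May 1, 1714 → Jun 1, 1714: 31 days (May has 31).
Jun 1, 1714 → Jul 1, 1714: 30 days (June has 30).
Jul 1, 1714 → Jul 19, 1714: 18 days.
Total: 3639 days.

3639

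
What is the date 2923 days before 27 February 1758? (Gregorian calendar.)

−365 (one year) → Feb 27, 1757 (2558 left).
−366 (one year; includes Feb 29, 1756) → Feb 27, 1756 (2192 left).
−365 (one year) → Feb 27, 1755 (1827 left).
−365 (one year) → Feb 27, 1754 (1462 left).
−365 (one year) → Feb 27, 1753 (1097 left).
−366 (one year; includes Feb 29, 1752) → Feb 27, 1752 (731 left).
−365 (one year) → Feb 27, 1751 (366 left).
−27 → Jan 31, 1751 (end of Jan, 31 days; 339 left).
−31 → Dec 31, 1750 (end of Dec, 31 days; 308 left).
−31 → Nov 30, 1750 (end of Nov, 30 days; 277 left).
−30 → Oct 31, 1750 (end of Oct, 31 days; 247 left).
−31 → Sep 30, 1750 (end of Sep, 30 days; 216 left).
−30 → Aug 31, 1750 (end of Aug, 31 days; 186 left).
−31 → Jul 31, 1750 (end of Jul, 31 days; 155 left).
−31 → Jun 30, 1750 (end of Jun, 30 days; 124 left).
−30 → May 31, 1750 (end of May, 31 days; 94 left).
−31 → Apr 30, 1750 (end of Apr, 30 days; 63 left).
−30 → Mar 31, 1750 (end of Mar, 31 days; 33 left).
−31 → Feb 28, 1750 (end of Feb, 28 days; 2 left).
−2 → Feb 26, 1750.

February 26, 1750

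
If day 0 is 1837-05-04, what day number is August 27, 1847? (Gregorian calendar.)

3767

May 4, 1837 → May 4, 1838: 365 days.
May 4, 1838 → May 4, 1839: 365 days.
May 4, 1839 → May 4, 1840: 366 days (Feb 29, 1840 is in that span).
May 4, 1840 → May 4, 1841: 365 days.
May 4, 1841 → May 4, 1842: 365 days.
May 4, 1842 → May 4, 1843: 365 days.
May 4, 1843 → May 4, 1844: 366 days (Feb 29, 1844 is in that span).
May 4, 1844 → May 4, 1845: 365 days.
May 4, 1845 → May 4, 1846: 365 days.
May 4, 1846 → May 4, 1847: 365 days.
May 4, 1847 → Jun 4, 1847: 31 days (May has 31).
Jun 4, 1847 → Jul 4, 1847: 30 days (June has 30).
Jul 4, 1847 → Aug 4, 1847: 31 days (July has 31).
Aug 4, 1847 → Aug 27, 1847: 23 days.
Total: 3767 days.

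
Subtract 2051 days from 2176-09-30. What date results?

February 18, 2171

−366 (one year; includes Feb 29, 2176) → Sep 30, 2175 (1685 left).
−365 (one year) → Sep 30, 2174 (1320 left).
−365 (one year) → Sep 30, 2173 (955 left).
−365 (one year) → Sep 30, 2172 (590 left).
−366 (one year; includes Feb 29, 2172) → Sep 30, 2171 (224 left).
−30 → Aug 31, 2171 (end of Aug, 31 days; 194 left).
−31 → Jul 31, 2171 (end of Jul, 31 days; 163 left).
−31 → Jun 30, 2171 (end of Jun, 30 days; 132 left).
−30 → May 31, 2171 (end of May, 31 days; 102 left).
−31 → Apr 30, 2171 (end of Apr, 30 days; 71 left).
−30 → Mar 31, 2171 (end of Mar, 31 days; 41 left).
−31 → Feb 28, 2171 (end of Feb, 28 days; 10 left).
−10 → Feb 18, 2171.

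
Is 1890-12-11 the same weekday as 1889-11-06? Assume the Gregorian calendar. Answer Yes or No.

From Nov 6, 1889 to Dec 11, 1890 is 400 days.
400 mod 7 = 1, so they are different weekdays.
(Nov 6, 1889 is a Wednesday; Dec 11, 1890 is a Thursday.)

No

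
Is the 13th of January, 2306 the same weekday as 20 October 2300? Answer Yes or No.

From Oct 20, 2300 to Jan 13, 2306 is 1911 days.
1911 mod 7 = 0, so they are the same weekday.
(Oct 20, 2300 is a Saturday; Jan 13, 2306 is a Saturday.)

Yes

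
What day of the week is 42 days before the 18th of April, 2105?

Saturday

First find the weekday of Apr 18, 2105. Doomsday rule: the anchor day for the 2100s is Sunday. For year 05: 5÷12 = 0 r 5, and 5÷4 = 1, so 0+5+1 = 6.
Sunday + 6 ≡ Saturday — that's 2105's doomsday.
In April the doomsday date is Apr 4.
Apr 18 is 14 days after Apr 4; 14 mod 7 = 0, so Saturday + 0 = Saturday.
42 mod 7 = 0, so 42 days before a Saturday is Saturday − 0 = Saturday.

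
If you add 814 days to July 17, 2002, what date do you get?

+365 (one year) → Jul 17, 2003 (449 left).
+366 (one year; includes Feb 29, 2004) → Jul 17, 2004 (83 left).
Jul has 31 days: +15 → Aug 1, 2004 (68 left).
Aug has 31 days: +31 → Sep 1, 2004 (37 left).
Sep has 30 days: +30 → Oct 1, 2004 (7 left).
+7 → Oct 8, 2004.

October 8, 2004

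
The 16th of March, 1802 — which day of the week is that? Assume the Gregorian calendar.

Doomsday rule: the anchor day for the 1800s is Friday. For year 02: 2÷12 = 0 r 2, and 2÷4 = 0, so 0+2+0 = 2.
Friday + 2 ≡ Sunday — that's 1802's doomsday.
In March the doomsday date is Mar 14.
Mar 16 is 2 days after Mar 14; 2 mod 7 = 2, so Sunday + 2 = Tuesday.

Tuesday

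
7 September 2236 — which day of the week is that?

Doomsday rule: the anchor day for the 2200s is Friday. For year 36: 36÷12 = 3 r 0, and 0÷4 = 0, so 3+0+0 = 3.
Friday + 3 ≡ Monday — that's 2236's doomsday.
In September the doomsday date is Sep 5.
Sep 7 is 2 days after Sep 5; 2 mod 7 = 2, so Monday + 2 = Wednesday.

Wednesday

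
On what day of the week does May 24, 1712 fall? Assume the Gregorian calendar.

Tuesday

Doomsday rule: the anchor day for the 1700s is Sunday. For year 12: 12÷12 = 1 r 0, and 0÷4 = 0, so 1+0+0 = 1.
Sunday + 1 ≡ Monday — that's 1712's doomsday.
In May the doomsday date is May 9.
May 24 is 15 days after May 9; 15 mod 7 = 1, so Monday + 1 = Tuesday.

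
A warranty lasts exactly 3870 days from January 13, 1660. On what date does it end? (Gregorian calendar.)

+366 (one year; includes Feb 29, 1660) → Jan 13, 1661 (3504 left).
+365 (one year) → Jan 13, 1662 (3139 left).
+365 (one year) → Jan 13, 1663 (2774 left).
+365 (one year) → Jan 13, 1664 (2409 left).
+366 (one year; includes Feb 29, 1664) → Jan 13, 1665 (2043 left).
+365 (one year) → Jan 13, 1666 (1678 left).
+365 (one year) → Jan 13, 1667 (1313 left).
+365 (one year) → Jan 13, 1668 (948 left).
+366 (one year; includes Feb 29, 1668) → Jan 13, 1669 (582 left).
+365 (one year) → Jan 13, 1670 (217 left).
Jan has 31 days: +19 → Feb 1, 1670 (198 left).
Feb has 28 days: +28 → Mar 1, 1670 (170 left).
Mar has 31 days: +31 → Apr 1, 1670 (139 left).
Apr has 30 days: +30 → May 1, 1670 (109 left).
May has 31 days: +31 → Jun 1, 1670 (78 left).
Jun has 30 days: +30 → Jul 1, 1670 (48 left).
Jul has 31 days: +31 → Aug 1, 1670 (17 left).
+17 → Aug 18, 1670.

August 18, 1670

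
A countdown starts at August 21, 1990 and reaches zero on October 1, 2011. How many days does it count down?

Aug 21, 1990 → Aug 21, 1991: 365 days.
Aug 21, 1991 → Aug 21, 1992: 366 days (Feb 29, 1992 is in that span).
Aug 21, 1992 → Aug 21, 1993: 365 days.
Aug 21, 1993 → Aug 21, 1994: 365 days.
Aug 21, 1994 → Aug 21, 1995: 365 days.
Aug 21, 1995 → Aug 21, 1996: 366 days (Feb 29, 1996 is in that span).
Aug 21, 1996 → Aug 21, 1997: 365 days.
Aug 21, 1997 → Aug 21, 1998: 365 days.
Aug 21, 1998 → Aug 21, 1999: 365 days.
Aug 21, 1999 → Aug 21, 2000: 366 days (Feb 29, 2000 is in that span).
Aug 21, 2000 → Aug 21, 2001: 365 days.
Aug 21, 2001 → Aug 21, 2002: 365 days.
Aug 21, 2002 → Aug 21, 2003: 365 days.
Aug 21, 2003 → Aug 21, 2004: 366 days (Feb 29, 2004 is in that span).
Aug 21, 2004 → Aug 21, 2005: 365 days.
Aug 21, 2005 → Aug 21, 2006: 365 days.
Aug 21, 2006 → Aug 21, 2007: 365 days.
Aug 21, 2007 → Aug 21, 2008: 366 days (Feb 29, 2008 is in that span).
Aug 21, 2008 → Aug 21, 2009: 365 days.
Aug 21, 2009 → Aug 21, 2010: 365 days.
Aug 21, 2010 → Aug 21, 2011: 365 days.
Aug 21, 2011 → Sep 21, 2011: 31 days (August has 31).
Sep 21, 2011 → Oct 1, 2011: 10 days.
Total: 7711 days.

7711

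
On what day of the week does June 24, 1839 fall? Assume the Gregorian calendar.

Monday

Doomsday rule: the anchor day for the 1800s is Friday. For year 39: 39÷12 = 3 r 3, and 3÷4 = 0, so 3+3+0 = 6.
Friday + 6 ≡ Thursday — that's 1839's doomsday.
In June the doomsday date is Jun 6.
Jun 24 is 18 days after Jun 6; 18 mod 7 = 4, so Thursday + 4 = Monday.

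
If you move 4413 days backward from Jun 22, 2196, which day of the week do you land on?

Jun 22, 2196 is a Wednesday.
4413 mod 7 = 3, so 4413 days before a Wednesday is Wednesday − 3 = Sunday.

Sunday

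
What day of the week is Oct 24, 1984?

Wednesday

January 1, 1984 is a Sunday.
Jan 1, 1984 → Feb 1, 1984: 31 days (January has 31).
Feb 1, 1984 → Mar 1, 1984: 29 days (February has 29).
Mar 1, 1984 → Apr 1, 1984: 31 days (March has 31).
Apr 1, 1984 → May 1, 1984: 30 days (April has 30).
May 1, 1984 → Jun 1, 1984: 31 days (May has 31).
Jun 1, 1984 → Jul 1, 1984: 30 days (June has 30).
Jul 1, 1984 → Aug 1, 1984: 31 days (July has 31).
Aug 1, 1984 → Sep 1, 1984: 31 days (August has 31).
Sep 1, 1984 → Oct 1, 1984: 30 days (September has 30).
Oct 1, 1984 → Oct 24, 1984: 23 days.
Total: 297 days.
297 mod 7 = 3, so Sunday + 3 = Wednesday.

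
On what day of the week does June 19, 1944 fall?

Doomsday rule: the anchor day for the 1900s is Wednesday. For year 44: 44÷12 = 3 r 8, and 8÷4 = 2, so 3+8+2 = 13.
Wednesday + 13 ≡ Tuesday — that's 1944's doomsday.
In June the doomsday date is Jun 6.
Jun 19 is 13 days after Jun 6; 13 mod 7 = 6, so Tuesday + 6 = Monday.

Monday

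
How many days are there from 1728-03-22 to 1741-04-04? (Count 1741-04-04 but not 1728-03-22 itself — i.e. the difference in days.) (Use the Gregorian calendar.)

Mar 22, 1728 → Mar 22, 1729: 365 days.
Mar 22, 1729 → Mar 22, 1730: 365 days.
Mar 22, 1730 → Mar 22, 1731: 365 days.
Mar 22, 1731 → Mar 22, 1732: 366 days (Feb 29, 1732 is in that span).
Mar 22, 1732 → Mar 22, 1733: 365 days.
Mar 22, 1733 → Mar 22, 1734: 365 days.
Mar 22, 1734 → Mar 22, 1735: 365 days.
Mar 22, 1735 → Mar 22, 1736: 366 days (Feb 29, 1736 is in that span).
Mar 22, 1736 → Mar 22, 1737: 365 days.
Mar 22, 1737 → Mar 22, 1738: 365 days.
Mar 22, 1738 → Mar 22, 1739: 365 days.
Mar 22, 1739 → Mar 22, 1740: 366 days (Feb 29, 1740 is in that span).
Mar 22, 1740 → Apr 22, 1740: 31 days (March has 31).
Apr 22, 1740 → May 22, 1740: 30 days (April has 30).
May 22, 1740 → Jun 22, 1740: 31 days (May has 31).
Jun 22, 1740 → Jul 22, 1740: 30 days (June has 30).
Jul 22, 1740 → Aug 22, 1740: 31 days (July has 31).
Aug 22, 1740 → Sep 22, 1740: 31 days (August has 31).
Sep 22, 1740 → Oct 22, 1740: 30 days (September has 30).
Oct 22, 1740 → Nov 22, 1740: 31 days (October has 31).
Nov 22, 1740 → Dec 22, 1740: 30 days (November has 30).
Dec 22, 1740 → Jan 22, 1741: 31 days (December has 31).
Jan 22, 1741 → Feb 22, 1741: 31 days (January has 31).
Feb 22, 1741 → Mar 22, 1741: 28 days (February has 28).
Mar 22, 1741 → Apr 4, 1741: 13 days.
Total: 4761 days.

4761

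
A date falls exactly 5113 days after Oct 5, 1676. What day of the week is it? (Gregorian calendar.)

Oct 5, 1676 is a Monday.
5113 mod 7 = 3, so 5113 days after a Monday is Monday + 3 = Thursday.

Thursday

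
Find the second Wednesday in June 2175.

June 1, 2175 is a Thursday.
The first Wednesday is therefore June 7 (6 days later).
The second Wednesday is 7 + 1×7 = June 14.

June 14, 2175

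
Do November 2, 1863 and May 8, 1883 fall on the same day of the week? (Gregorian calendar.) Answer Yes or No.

From Nov 2, 1863 to May 8, 1883 is 7127 days.
7127 mod 7 = 1, so they are different weekdays.
(Nov 2, 1863 is a Monday; May 8, 1883 is a Tuesday.)

No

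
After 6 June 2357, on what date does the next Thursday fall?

June 13, 2357

Jun 6, 2357 is a Thursday.
From Thursday to the next Thursday is 7 days.
Jun 6, 2357 + 7 = Jun 13, 2357.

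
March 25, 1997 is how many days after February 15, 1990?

2595

Feb 15, 1990 → Feb 15, 1991: 365 days.
Feb 15, 1991 → Feb 15, 1992: 365 days.
Feb 15, 1992 → Feb 15, 1993: 366 days (Feb 29, 1992 is in that span).
Feb 15, 1993 → Feb 15, 1994: 365 days.
Feb 15, 1994 → Feb 15, 1995: 365 days.
Feb 15, 1995 → Feb 15, 1996: 365 days.
Feb 15, 1996 → Feb 15, 1997: 366 days (Feb 29, 1996 is in that span).
Feb 15, 1997 → Mar 15, 1997: 28 days (February has 28).
Mar 15, 1997 → Mar 25, 1997: 10 days.
Total: 2595 days.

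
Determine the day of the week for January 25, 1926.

Doomsday rule: the anchor day for the 1900s is Wednesday. For year 26: 26÷12 = 2 r 2, and 2÷4 = 0, so 2+2+0 = 4.
Wednesday + 4 ≡ Sunday — that's 1926's doomsday.
In January the doomsday date is Jan 3 (1926 is not a leap year).
Jan 25 is 22 days after Jan 3; 22 mod 7 = 1, so Sunday + 1 = Monday.

Monday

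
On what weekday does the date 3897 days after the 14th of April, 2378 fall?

First find the weekday of Apr 14, 2378. Doomsday rule: the anchor day for the 2300s is Wednesday. For year 78: 78÷12 = 6 r 6, and 6÷4 = 1, so 6+6+1 = 13.
Wednesday + 13 ≡ Tuesday — that's 2378's doomsday.
In April the doomsday date is Apr 4.
Apr 14 is 10 days after Apr 4; 10 mod 7 = 3, so Tuesday + 3 = Friday.
3897 mod 7 = 5, so 3897 days after a Friday is Friday + 5 = Wednesday.

Wednesday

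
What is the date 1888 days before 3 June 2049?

April 2, 2044

−365 (one year) → Jun 3, 2048 (1523 left).
−366 (one year; includes Feb 29, 2048) → Jun 3, 2047 (1157 left).
−365 (one year) → Jun 3, 2046 (792 left).
−365 (one year) → Jun 3, 2045 (427 left).
−365 (one year) → Jun 3, 2044 (62 left).
−3 → May 31, 2044 (end of May, 31 days; 59 left).
−31 → Apr 30, 2044 (end of Apr, 30 days; 28 left).
−28 → Apr 2, 2044.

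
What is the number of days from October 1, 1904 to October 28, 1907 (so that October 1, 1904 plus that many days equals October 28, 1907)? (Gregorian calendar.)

1122

Oct 1, 1904 → Oct 1, 1905: 365 days.
Oct 1, 1905 → Oct 1, 1906: 365 days.
Oct 1, 1906 → Nov 1, 1906: 31 days (October has 31).
Nov 1, 1906 → Dec 1, 1906: 30 days (November has 30).
Dec 1, 1906 → Jan 1, 1907: 31 days (December has 31).
Jan 1, 1907 → Feb 1, 1907: 31 days (January has 31).
Feb 1, 1907 → Mar 1, 1907: 28 days (February has 28).
Mar 1, 1907 → Apr 1, 1907: 31 days (March has 31).
Apr 1, 1907 → May 1, 1907: 30 days (April has 30).
May 1, 1907 → Jun 1, 1907: 31 days (May has 31).
Jun 1, 1907 → Jul 1, 1907: 30 days (June has 30).
Jul 1, 1907 → Aug 1, 1907: 31 days (July has 31).
Aug 1, 1907 → Sep 1, 1907: 31 days (August has 31).
Sep 1, 1907 → Oct 1, 1907: 30 days (September has 30).
Oct 1, 1907 → Oct 28, 1907: 27 days.
Total: 1122 days.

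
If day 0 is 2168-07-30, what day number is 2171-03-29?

972

Jul 30, 2168 → Jul 30, 2169: 365 days.
Jul 30, 2169 → Jul 30, 2170: 365 days.
Jul 30, 2170 → Aug 30, 2170: 31 days (July has 31).
Aug 30, 2170 → Sep 30, 2170: 31 days (August has 31).
Sep 30, 2170 → Oct 30, 2170: 30 days (September has 30).
Oct 30, 2170 → Nov 30, 2170: 31 days (October has 31).
Nov 30, 2170 → Dec 30, 2170: 30 days (November has 30).
Dec 30, 2170 → Jan 30, 2171: 31 days (December has 31).
Jan 30, 2171 → Feb 28, 2171: 29 days (January has 31).
Feb 28, 2171 → Mar 28, 2171: 28 days (February has 28).
Mar 28, 2171 → Mar 29, 2171: 1 days.
Total: 972 days.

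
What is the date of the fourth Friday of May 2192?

May 1, 2192 is a Tuesday.
The first Friday is therefore May 4 (3 days later).
The fourth Friday is 4 + 3×7 = May 25.

May 25, 2192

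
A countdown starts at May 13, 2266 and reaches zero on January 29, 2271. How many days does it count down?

1722

May 13, 2266 → May 13, 2267: 365 days.
May 13, 2267 → May 13, 2268: 366 days (Feb 29, 2268 is in that span).
May 13, 2268 → May 13, 2269: 365 days.
May 13, 2269 → May 13, 2270: 365 days.
May 13, 2270 → Jun 13, 2270: 31 days (May has 31).
Jun 13, 2270 → Jul 13, 2270: 30 days (June has 30).
Jul 13, 2270 → Aug 13, 2270: 31 days (July has 31).
Aug 13, 2270 → Sep 13, 2270: 31 days (August has 31).
Sep 13, 2270 → Oct 13, 2270: 30 days (September has 30).
Oct 13, 2270 → Nov 13, 2270: 31 days (October has 31).
Nov 13, 2270 → Dec 13, 2270: 30 days (November has 30).
Dec 13, 2270 → Jan 13, 2271: 31 days (December has 31).
Jan 13, 2271 → Jan 29, 2271: 16 days.
Total: 1722 days.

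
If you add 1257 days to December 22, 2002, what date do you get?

+365 (one year) → Dec 22, 2003 (892 left).
+366 (one year; includes Feb 29, 2004) → Dec 22, 2004 (526 left).
+365 (one year) → Dec 22, 2005 (161 left).
Dec has 31 days: +10 → Jan 1, 2006 (151 left).
Jan has 31 days: +31 → Feb 1, 2006 (120 left).
Feb has 28 days: +28 → Mar 1, 2006 (92 left).
Mar has 31 days: +31 → Apr 1, 2006 (61 left).
Apr has 30 days: +30 → May 1, 2006 (31 left).
May has 31 days: +31 → Jun 1, 2006 (0 left).

June 1, 2006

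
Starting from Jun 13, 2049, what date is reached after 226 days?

Jun has 30 days: +18 → Jul 1, 2049 (208 left).
Jul has 31 days: +31 → Aug 1, 2049 (177 left).
Aug has 31 days: +31 → Sep 1, 2049 (146 left).
Sep has 30 days: +30 → Oct 1, 2049 (116 left).
Oct has 31 days: +31 → Nov 1, 2049 (85 left).
Nov has 30 days: +30 → Dec 1, 2049 (55 left).
Dec has 31 days: +31 → Jan 1, 2050 (24 left).
+24 → Jan 25, 2050.

January 25, 2050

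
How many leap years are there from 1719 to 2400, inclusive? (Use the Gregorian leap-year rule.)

166

Multiples of 4 in [1719,2400]: 171.
Of those, multiples of 100: 7 (not leap unless ÷400).
Multiples of 400: 2.
Leap years = 171 − 7 + 2 = 166.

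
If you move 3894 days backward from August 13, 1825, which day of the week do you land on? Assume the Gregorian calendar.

Thursday

First find the weekday of Aug 13, 1825. Doomsday rule: the anchor day for the 1800s is Friday. For year 25: 25÷12 = 2 r 1, and 1÷4 = 0, so 2+1+0 = 3.
Friday + 3 ≡ Monday — that's 1825's doomsday.
In August the doomsday date is Aug 8.
Aug 13 is 5 days after Aug 8; 5 mod 7 = 5, so Monday + 5 = Saturday.
3894 mod 7 = 2, so 3894 days before a Saturday is Saturday − 2 = Thursday.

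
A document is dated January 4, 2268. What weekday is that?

Doomsday rule: the anchor day for the 2200s is Friday. For year 68: 68÷12 = 5 r 8, and 8÷4 = 2, so 5+8+2 = 15.
Friday + 15 ≡ Saturday — that's 2268's doomsday.
In January the doomsday date is Jan 4 (2268 is a leap year (divisible by 4)).
Jan 4 is the doomsday itself: Saturday.

Saturday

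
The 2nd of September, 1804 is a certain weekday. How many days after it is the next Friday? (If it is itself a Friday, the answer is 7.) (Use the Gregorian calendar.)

5

Sep 2, 1804 is a Sunday.
From Sunday to the next Friday is 5 days.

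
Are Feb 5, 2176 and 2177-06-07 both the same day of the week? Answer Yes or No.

From Feb 5, 2176 to Jun 7, 2177 is 488 days.
488 mod 7 = 5, so they are different weekdays.
(Feb 5, 2176 is a Monday; Jun 7, 2177 is a Saturday.)

No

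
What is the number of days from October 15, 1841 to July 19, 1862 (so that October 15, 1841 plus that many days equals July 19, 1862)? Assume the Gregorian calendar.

7582

Oct 15, 1841 → Oct 15, 1842: 365 days.
Oct 15, 1842 → Oct 15, 1843: 365 days.
Oct 15, 1843 → Oct 15, 1844: 366 days (Feb 29, 1844 is in that span).
Oct 15, 1844 → Oct 15, 1845: 365 days.
Oct 15, 1845 → Oct 15, 1846: 365 days.
Oct 15, 1846 → Oct 15, 1847: 365 days.
Oct 15, 1847 → Oct 15, 1848: 366 days (Feb 29, 1848 is in that span).
Oct 15, 1848 → Oct 15, 1849: 365 days.
Oct 15, 1849 → Oct 15, 1850: 365 days.
Oct 15, 1850 → Oct 15, 1851: 365 days.
Oct 15, 1851 → Oct 15, 1852: 366 days (Feb 29, 1852 is in that span).
Oct 15, 1852 → Oct 15, 1853: 365 days.
Oct 15, 1853 → Oct 15, 1854: 365 days.
Oct 15, 1854 → Oct 15, 1855: 365 days.
Oct 15, 1855 → Oct 15, 1856: 366 days (Feb 29, 1856 is in that span).
Oct 15, 1856 → Oct 15, 1857: 365 days.
Oct 15, 1857 → Oct 15, 1858: 365 days.
Oct 15, 1858 → Oct 15, 1859: 365 days.
Oct 15, 1859 → Oct 15, 1860: 366 days (Feb 29, 1860 is in that span).
Oct 15, 1860 → Oct 15, 1861: 365 days.
Oct 15, 1861 → Nov 15, 1861: 31 days (October has 31).
Nov 15, 1861 → Dec 15, 1861: 30 days (November has 30).
Dec 15, 1861 → Jan 15, 1862: 31 days (December has 31).
Jan 15, 1862 → Feb 15, 1862: 31 days (January has 31).
Feb 15, 1862 → Mar 15, 1862: 28 days (February has 28).
Mar 15, 1862 → Apr 15, 1862: 31 days (March has 31).
Apr 15, 1862 → May 15, 1862: 30 days (April has 30).
May 15, 1862 → Jun 15, 1862: 31 days (May has 31).
Jun 15, 1862 → Jul 15, 1862: 30 days (June has 30).
Jul 15, 1862 → Jul 19, 1862: 4 days.
Total: 7582 days.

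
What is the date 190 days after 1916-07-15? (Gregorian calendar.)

Jul has 31 days: +17 → Aug 1, 1916 (173 left).
Aug has 31 days: +31 → Sep 1, 1916 (142 left).
Sep has 30 days: +30 → Oct 1, 1916 (112 left).
Oct has 31 days: +31 → Nov 1, 1916 (81 left).
Nov has 30 days: +30 → Dec 1, 1916 (51 left).
Dec has 31 days: +31 → Jan 1, 1917 (20 left).
+20 → Jan 21, 1917.

January 21, 1917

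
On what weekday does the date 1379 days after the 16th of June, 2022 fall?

Jun 16, 2022 is a Thursday.
1379 mod 7 = 0, so 1379 days after a Thursday is Thursday + 0 = Thursday.

Thursday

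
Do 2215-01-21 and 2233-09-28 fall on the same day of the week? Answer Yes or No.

Yes

From Jan 21, 2215 to Sep 28, 2233 is 6825 days.
6825 mod 7 = 0, so they are the same weekday.
(Jan 21, 2215 is a Saturday; Sep 28, 2233 is a Saturday.)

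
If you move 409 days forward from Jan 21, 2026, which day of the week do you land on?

Jan 21, 2026 is a Wednesday.
409 mod 7 = 3, so 409 days after a Wednesday is Wednesday + 3 = Saturday.

Saturday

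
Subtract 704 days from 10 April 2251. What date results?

−365 (one year) → Apr 10, 2250 (339 left).
−10 → Mar 31, 2250 (end of Mar, 31 days; 329 left).
−31 → Feb 28, 2250 (end of Feb, 28 days; 298 left).
−28 → Jan 31, 2250 (end of Jan, 31 days; 270 left).
−31 → Dec 31, 2249 (end of Dec, 31 days; 239 left).
−31 → Nov 30, 2249 (end of Nov, 30 days; 208 left).
−30 → Oct 31, 2249 (end of Oct, 31 days; 178 left).
−31 → Sep 30, 2249 (end of Sep, 30 days; 147 left).
−30 → Aug 31, 2249 (end of Aug, 31 days; 117 left).
−31 → Jul 31, 2249 (end of Jul, 31 days; 86 left).
−31 → Jun 30, 2249 (end of Jun, 30 days; 55 left).
−30 → May 31, 2249 (end of May, 31 days; 25 left).
−25 → May 6, 2249.

May 6, 2249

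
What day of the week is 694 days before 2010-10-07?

Wednesday

First find the weekday of Oct 7, 2010. Doomsday rule: the anchor day for the 2000s is Tuesday. For year 10: 10÷12 = 0 r 10, and 10÷4 = 2, so 0+10+2 = 12.
Tuesday + 12 ≡ Sunday — that's 2010's doomsday.
In October the doomsday date is Oct 10.
Oct 7 is 3 days before Oct 10; 3 mod 7 = 3, so Sunday − 3 = Thursday.
694 mod 7 = 1, so 694 days before a Thursday is Thursday − 1 = Wednesday.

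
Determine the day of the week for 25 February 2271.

Doomsday rule: the anchor day for the 2200s is Friday. For year 71: 71÷12 = 5 r 11, and 11÷4 = 2, so 5+11+2 = 18.
Friday + 18 ≡ Tuesday — that's 2271's doomsday.
In February the doomsday date is Feb 28 (2271 is not a leap year).
Feb 25 is 3 days before Feb 28; 3 mod 7 = 3, so Tuesday − 3 = Saturday.

Saturday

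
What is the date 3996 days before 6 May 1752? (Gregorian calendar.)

May 28, 1741

−366 (one year; includes Feb 29, 1752) → May 6, 1751 (3630 left).
−365 (one year) → May 6, 1750 (3265 left).
−365 (one year) → May 6, 1749 (2900 left).
−365 (one year) → May 6, 1748 (2535 left).
−366 (one year; includes Feb 29, 1748) → May 6, 1747 (2169 left).
−365 (one year) → May 6, 1746 (1804 left).
−365 (one year) → May 6, 1745 (1439 left).
−365 (one year) → May 6, 1744 (1074 left).
−366 (one year; includes Feb 29, 1744) → May 6, 1743 (708 left).
−365 (one year) → May 6, 1742 (343 left).
−6 → Apr 30, 1742 (end of Apr, 30 days; 337 left).
−30 → Mar 31, 1742 (end of Mar, 31 days; 307 left).
−31 → Feb 28, 1742 (end of Feb, 28 days; 276 left).
−28 → Jan 31, 1742 (end of Jan, 31 days; 248 left).
−31 → Dec 31, 1741 (end of Dec, 31 days; 217 left).
−31 → Nov 30, 1741 (end of Nov, 30 days; 186 left).
−30 → Oct 31, 1741 (end of Oct, 31 days; 156 left).
−31 → Sep 30, 1741 (end of Sep, 30 days; 125 left).
−30 → Aug 31, 1741 (end of Aug, 31 days; 95 left).
−31 → Jul 31, 1741 (end of Jul, 31 days; 64 left).
−31 → Jun 30, 1741 (end of Jun, 30 days; 33 left).
−30 → May 31, 1741 (end of May, 31 days; 3 left).
−3 → May 28, 1741.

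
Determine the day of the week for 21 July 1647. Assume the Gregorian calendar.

Doomsday rule: the anchor day for the 1600s is Tuesday. For year 47: 47÷12 = 3 r 11, and 11÷4 = 2, so 3+11+2 = 16.
Tuesday + 16 ≡ Thursday — that's 1647's doomsday.
In July the doomsday date is Jul 11.
Jul 21 is 10 days after Jul 11; 10 mod 7 = 3, so Thursday + 3 = Sunday.

Sunday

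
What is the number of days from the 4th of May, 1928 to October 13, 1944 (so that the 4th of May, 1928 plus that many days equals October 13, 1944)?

6006

May 4, 1928 → May 4, 1929: 365 days.
May 4, 1929 → May 4, 1930: 365 days.
May 4, 1930 → May 4, 1931: 365 days.
May 4, 1931 → May 4, 1932: 366 days (Feb 29, 1932 is in that span).
May 4, 1932 → May 4, 1933: 365 days.
May 4, 1933 → May 4, 1934: 365 days.
May 4, 1934 → May 4, 1935: 365 days.
May 4, 1935 → May 4, 1936: 366 days (Feb 29, 1936 is in that span).
May 4, 1936 → May 4, 1937: 365 days.
May 4, 1937 → May 4, 1938: 365 days.
May 4, 1938 → May 4, 1939: 365 days.
May 4, 1939 → May 4, 1940: 366 days (Feb 29, 1940 is in that span).
May 4, 1940 → May 4, 1941: 365 days.
May 4, 1941 → May 4, 1942: 365 days.
May 4, 1942 → May 4, 1943: 365 days.
May 4, 1943 → May 4, 1944: 366 days (Feb 29, 1944 is in that span).
May 4, 1944 → Jun 4, 1944: 31 days (May has 31).
Jun 4, 1944 → Jul 4, 1944: 30 days (June has 30).
Jul 4, 1944 → Aug 4, 1944: 31 days (July has 31).
Aug 4, 1944 → Sep 4, 1944: 31 days (August has 31).
Sep 4, 1944 → Oct 4, 1944: 30 days (September has 30).
Oct 4, 1944 → Oct 13, 1944: 9 days.
Total: 6006 days.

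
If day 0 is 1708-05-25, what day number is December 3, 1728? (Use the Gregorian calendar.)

7497

May 25, 1708 → May 25, 1709: 365 days.
May 25, 1709 → May 25, 1710: 365 days.
May 25, 1710 → May 25, 1711: 365 days.
May 25, 1711 → May 25, 1712: 366 days (Feb 29, 1712 is in that span).
May 25, 1712 → May 25, 1713: 365 days.
May 25, 1713 → May 25, 1714: 365 days.
May 25, 1714 → May 25, 1715: 365 days.
May 25, 1715 → May 25, 1716: 366 days (Feb 29, 1716 is in that span).
May 25, 1716 → May 25, 1717: 365 days.
May 25, 1717 → May 25, 1718: 365 days.
May 25, 1718 → May 25, 1719: 365 days.
May 25, 1719 → May 25, 1720: 366 days (Feb 29, 1720 is in that span).
May 25, 1720 → May 25, 1721: 365 days.
May 25, 1721 → May 25, 1722: 365 days.
May 25, 1722 → May 25, 1723: 365 days.
May 25, 1723 → May 25, 1724: 366 days (Feb 29, 1724 is in that span).
May 25, 1724 → May 25, 1725: 365 days.
May 25, 1725 → May 25, 1726: 365 days.
May 25, 1726 → May 25, 1727: 365 days.
May 25, 1727 → May 25, 1728: 366 days (Feb 29, 1728 is in that span).
May 25, 1728 → Jun 25, 1728: 31 days (May has 31).
Jun 25, 1728 → Jul 25, 1728: 30 days (June has 30).
Jul 25, 1728 → Aug 25, 1728: 31 days (July has 31).
Aug 25, 1728 → Sep 25, 1728: 31 days (August has 31).
Sep 25, 1728 → Oct 25, 1728: 30 days (September has 30).
Oct 25, 1728 → Nov 25, 1728: 31 days (October has 31).
Nov 25, 1728 → Dec 3, 1728: 8 days.
Total: 7497 days.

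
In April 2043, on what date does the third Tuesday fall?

April 1, 2043 is a Wednesday.
The first Tuesday is therefore April 7 (6 days later).
The third Tuesday is 7 + 2×7 = April 21.

April 21, 2043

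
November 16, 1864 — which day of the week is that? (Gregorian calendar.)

Wednesday

Doomsday rule: the anchor day for the 1800s is Friday. For year 64: 64÷12 = 5 r 4, and 4÷4 = 1, so 5+4+1 = 10.
Friday + 10 ≡ Monday — that's 1864's doomsday.
In November the doomsday date is Nov 7.
Nov 16 is 9 days after Nov 7; 9 mod 7 = 2, so Monday + 2 = Wednesday.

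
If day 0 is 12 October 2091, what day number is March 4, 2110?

6717

Oct 12, 2091 → Oct 12, 2092: 366 days (Feb 29, 2092 is in that span).
Oct 12, 2092 → Oct 12, 2093: 365 days.
Oct 12, 2093 → Oct 12, 2094: 365 days.
Oct 12, 2094 → Oct 12, 2095: 365 days.
Oct 12, 2095 → Oct 12, 2096: 366 days (Feb 29, 2096 is in that span).
Oct 12, 2096 → Oct 12, 2097: 365 days.
Oct 12, 2097 → Oct 12, 2098: 365 days.
Oct 12, 2098 → Oct 12, 2099: 365 days.
Oct 12, 2099 → Oct 12, 2100: 365 days.
Oct 12, 2100 → Oct 12, 2101: 365 days.
Oct 12, 2101 → Oct 12, 2102: 365 days.
Oct 12, 2102 → Oct 12, 2103: 365 days.
Oct 12, 2103 → Oct 12, 2104: 366 days (Feb 29, 2104 is in that span).
Oct 12, 2104 → Oct 12, 2105: 365 days.
Oct 12, 2105 → Oct 12, 2106: 365 days.
Oct 12, 2106 → Oct 12, 2107: 365 days.
Oct 12, 2107 → Oct 12, 2108: 366 days (Feb 29, 2108 is in that span).
Oct 12, 2108 → Oct 12, 2109: 365 days.
Oct 12, 2109 → Nov 12, 2109: 31 days (October has 31).
Nov 12, 2109 → Dec 12, 2109: 30 days (November has 30).
Dec 12, 2109 → Jan 12, 2110: 31 days (December has 31).
Jan 12, 2110 → Feb 12, 2110: 31 days (January has 31).
Feb 12, 2110 → Mar 4, 2110: 20 days.
Total: 6717 days.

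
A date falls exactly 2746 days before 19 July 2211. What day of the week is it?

Wednesday

Jul 19, 2211 is a Friday.
2746 mod 7 = 2, so 2746 days before a Friday is Friday − 2 = Wednesday.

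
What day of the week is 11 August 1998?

Doomsday rule: the anchor day for the 1900s is Wednesday. For year 98: 98÷12 = 8 r 2, and 2÷4 = 0, so 8+2+0 = 10.
Wednesday + 10 ≡ Saturday — that's 1998's doomsday.
In August the doomsday date is Aug 8.
Aug 11 is 3 days after Aug 8; 3 mod 7 = 3, so Saturday + 3 = Tuesday.

Tuesday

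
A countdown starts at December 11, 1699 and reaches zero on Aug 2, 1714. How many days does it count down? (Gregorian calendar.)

Dec 11, 1699 → Dec 11, 1700: 365 days.
Dec 11, 1700 → Dec 11, 1701: 365 days.
Dec 11, 1701 → Dec 11, 1702: 365 days.
Dec 11, 1702 → Dec 11, 1703: 365 days.
Dec 11, 1703 → Dec 11, 1704: 366 days (Feb 29, 1704 is in that span).
Dec 11, 1704 → Dec 11, 1705: 365 days.
Dec 11, 1705 → Dec 11, 1706: 365 days.
Dec 11, 1706 → Dec 11, 1707: 365 days.
Dec 11, 1707 → Dec 11, 1708: 366 days (Feb 29, 1708 is in that span).
Dec 11, 1708 → Dec 11, 1709: 365 days.
Dec 11, 1709 → Dec 11, 1710: 365 days.
Dec 11, 1710 → Dec 11, 1711: 365 days.
Dec 11, 1711 → Dec 11, 1712: 366 days (Feb 29, 1712 is in that span).
Dec 11, 1712 → Dec 11, 1713: 365 days.
Dec 11, 1713 → Jan 11, 1714: 31 days (December has 31).
Jan 11, 1714 → Feb 11, 1714: 31 days (January has 31).
Feb 11, 1714 → Mar 11, 1714: 28 days (February has 28).
Mar 11, 1714 → Apr 11, 1714: 31 days (March has 31).
Apr 11, 1714 → May 11, 1714: 30 days (April has 30).
May 11, 1714 → Jun 11, 1714: 31 days (May has 31).
Jun 11, 1714 → Jul 11, 1714: 30 days (June has 30).
Jul 11, 1714 → Aug 2, 1714: 22 days.
Total: 5347 days.

5347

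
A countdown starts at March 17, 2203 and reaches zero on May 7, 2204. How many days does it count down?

Mar 17, 2203 → Mar 17, 2204: 366 days (Feb 29, 2204 is in that span).
Mar 17, 2204 → Apr 17, 2204: 31 days (March has 31).
Apr 17, 2204 → May 7, 2204: 20 days.
Total: 417 days.

417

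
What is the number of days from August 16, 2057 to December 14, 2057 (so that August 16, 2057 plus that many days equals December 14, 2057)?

120

Aug 16, 2057 → Sep 16, 2057: 31 days (August has 31).
Sep 16, 2057 → Oct 16, 2057: 30 days (September has 30).
Oct 16, 2057 → Nov 16, 2057: 31 days (October has 31).
Nov 16, 2057 → Dec 14, 2057: 28 days.
Total: 120 days.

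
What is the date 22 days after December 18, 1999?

January 9, 2000

Dec has 31 days: +14 → Jan 1, 2000 (8 left).
+8 → Jan 9, 2000.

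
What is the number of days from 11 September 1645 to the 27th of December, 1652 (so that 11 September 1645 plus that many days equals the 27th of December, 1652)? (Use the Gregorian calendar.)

Sep 11, 1645 → Sep 11, 1646: 365 days.
Sep 11, 1646 → Sep 11, 1647: 365 days.
Sep 11, 1647 → Sep 11, 1648: 366 days (Feb 29, 1648 is in that span).
Sep 11, 1648 → Sep 11, 1649: 365 days.
Sep 11, 1649 → Sep 11, 1650: 365 days.
Sep 11, 1650 → Sep 11, 1651: 365 days.
Sep 11, 1651 → Sep 11, 1652: 366 days (Feb 29, 1652 is in that span).
Sep 11, 1652 → Oct 11, 1652: 30 days (September has 30).
Oct 11, 1652 → Nov 11, 1652: 31 days (October has 31).
Nov 11, 1652 → Dec 11, 1652: 30 days (November has 30).
Dec 11, 1652 → Dec 27, 1652: 16 days.
Total: 2664 days.

2664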